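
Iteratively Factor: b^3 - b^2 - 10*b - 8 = (b + 2)*(b^2 - 3*b - 4) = (b - 4)*(b + 2)*(b + 1)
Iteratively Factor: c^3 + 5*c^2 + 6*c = (c + 2)*(c^2 + 3*c) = c*(c + 2)*(c + 3)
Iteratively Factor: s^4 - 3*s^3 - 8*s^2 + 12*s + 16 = (s + 2)*(s^3 - 5*s^2 + 2*s + 8) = (s + 1)*(s + 2)*(s^2 - 6*s + 8) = (s - 2)*(s + 1)*(s + 2)*(s - 4)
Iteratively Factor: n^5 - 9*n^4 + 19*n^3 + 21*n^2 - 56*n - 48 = (n - 4)*(n^4 - 5*n^3 - n^2 + 17*n + 12) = (n - 4)*(n + 1)*(n^3 - 6*n^2 + 5*n + 12) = (n - 4)*(n + 1)^2*(n^2 - 7*n + 12) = (n - 4)*(n - 3)*(n + 1)^2*(n - 4)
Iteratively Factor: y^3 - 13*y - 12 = (y + 3)*(y^2 - 3*y - 4) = (y - 4)*(y + 3)*(y + 1)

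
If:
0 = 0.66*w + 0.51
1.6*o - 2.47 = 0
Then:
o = 1.54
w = -0.77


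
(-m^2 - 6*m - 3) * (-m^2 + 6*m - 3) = m^4 - 30*m^2 + 9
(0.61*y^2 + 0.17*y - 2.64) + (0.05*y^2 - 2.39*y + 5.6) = 0.66*y^2 - 2.22*y + 2.96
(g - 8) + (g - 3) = 2*g - 11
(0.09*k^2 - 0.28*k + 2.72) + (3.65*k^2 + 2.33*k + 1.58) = 3.74*k^2 + 2.05*k + 4.3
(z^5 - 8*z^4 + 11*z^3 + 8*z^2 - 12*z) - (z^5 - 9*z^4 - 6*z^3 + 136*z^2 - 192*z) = z^4 + 17*z^3 - 128*z^2 + 180*z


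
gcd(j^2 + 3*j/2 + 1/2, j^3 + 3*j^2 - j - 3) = j + 1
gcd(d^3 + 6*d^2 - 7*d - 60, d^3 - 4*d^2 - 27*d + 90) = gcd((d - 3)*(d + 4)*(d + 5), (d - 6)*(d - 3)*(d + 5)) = d^2 + 2*d - 15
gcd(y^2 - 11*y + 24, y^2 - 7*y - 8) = y - 8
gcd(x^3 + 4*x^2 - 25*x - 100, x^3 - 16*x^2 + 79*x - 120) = x - 5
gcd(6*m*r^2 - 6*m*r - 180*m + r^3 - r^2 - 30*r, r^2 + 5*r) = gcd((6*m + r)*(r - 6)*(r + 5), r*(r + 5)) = r + 5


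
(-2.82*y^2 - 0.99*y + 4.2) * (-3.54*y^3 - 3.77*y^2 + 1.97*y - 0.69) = 9.9828*y^5 + 14.136*y^4 - 16.6911*y^3 - 15.8385*y^2 + 8.9571*y - 2.898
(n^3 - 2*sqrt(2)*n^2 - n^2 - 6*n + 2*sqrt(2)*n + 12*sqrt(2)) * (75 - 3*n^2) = -3*n^5 + 3*n^4 + 6*sqrt(2)*n^4 - 6*sqrt(2)*n^3 + 93*n^3 - 186*sqrt(2)*n^2 - 75*n^2 - 450*n + 150*sqrt(2)*n + 900*sqrt(2)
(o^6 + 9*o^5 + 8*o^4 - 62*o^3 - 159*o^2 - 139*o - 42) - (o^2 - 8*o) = o^6 + 9*o^5 + 8*o^4 - 62*o^3 - 160*o^2 - 131*o - 42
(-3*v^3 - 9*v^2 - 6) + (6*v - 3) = -3*v^3 - 9*v^2 + 6*v - 9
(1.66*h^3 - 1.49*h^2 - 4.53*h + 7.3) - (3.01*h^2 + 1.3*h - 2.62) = 1.66*h^3 - 4.5*h^2 - 5.83*h + 9.92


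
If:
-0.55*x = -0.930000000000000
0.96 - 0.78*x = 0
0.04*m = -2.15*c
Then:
No Solution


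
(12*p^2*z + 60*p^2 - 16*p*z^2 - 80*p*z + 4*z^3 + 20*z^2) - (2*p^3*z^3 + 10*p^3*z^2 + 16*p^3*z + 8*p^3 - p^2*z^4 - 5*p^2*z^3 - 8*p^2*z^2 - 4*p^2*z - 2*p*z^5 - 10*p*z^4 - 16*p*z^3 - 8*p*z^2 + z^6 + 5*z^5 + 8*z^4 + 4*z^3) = -2*p^3*z^3 - 10*p^3*z^2 - 16*p^3*z - 8*p^3 + p^2*z^4 + 5*p^2*z^3 + 8*p^2*z^2 + 16*p^2*z + 60*p^2 + 2*p*z^5 + 10*p*z^4 + 16*p*z^3 - 8*p*z^2 - 80*p*z - z^6 - 5*z^5 - 8*z^4 + 20*z^2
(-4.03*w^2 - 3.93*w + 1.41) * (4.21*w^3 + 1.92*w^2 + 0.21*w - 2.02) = -16.9663*w^5 - 24.2829*w^4 - 2.4558*w^3 + 10.0225*w^2 + 8.2347*w - 2.8482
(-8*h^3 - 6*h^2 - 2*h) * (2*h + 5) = -16*h^4 - 52*h^3 - 34*h^2 - 10*h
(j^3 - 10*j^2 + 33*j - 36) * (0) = 0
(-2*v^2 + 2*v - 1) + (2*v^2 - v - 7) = v - 8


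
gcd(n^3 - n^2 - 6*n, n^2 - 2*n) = n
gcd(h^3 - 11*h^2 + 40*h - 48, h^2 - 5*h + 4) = h - 4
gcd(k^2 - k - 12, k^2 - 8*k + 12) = 1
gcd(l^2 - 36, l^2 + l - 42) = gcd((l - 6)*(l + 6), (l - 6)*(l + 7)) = l - 6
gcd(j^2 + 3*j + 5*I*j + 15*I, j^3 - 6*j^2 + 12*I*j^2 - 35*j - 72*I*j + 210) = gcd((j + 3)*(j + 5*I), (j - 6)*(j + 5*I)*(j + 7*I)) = j + 5*I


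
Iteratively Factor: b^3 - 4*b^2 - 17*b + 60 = (b - 3)*(b^2 - b - 20) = (b - 3)*(b + 4)*(b - 5)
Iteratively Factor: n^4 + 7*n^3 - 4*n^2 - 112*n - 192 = (n + 4)*(n^3 + 3*n^2 - 16*n - 48) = (n + 4)^2*(n^2 - n - 12) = (n + 3)*(n + 4)^2*(n - 4)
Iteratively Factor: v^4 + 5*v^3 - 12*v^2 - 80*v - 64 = (v + 4)*(v^3 + v^2 - 16*v - 16) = (v + 4)^2*(v^2 - 3*v - 4) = (v - 4)*(v + 4)^2*(v + 1)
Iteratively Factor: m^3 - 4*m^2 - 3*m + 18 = (m - 3)*(m^2 - m - 6) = (m - 3)*(m + 2)*(m - 3)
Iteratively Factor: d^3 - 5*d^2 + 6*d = (d - 2)*(d^2 - 3*d) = (d - 3)*(d - 2)*(d)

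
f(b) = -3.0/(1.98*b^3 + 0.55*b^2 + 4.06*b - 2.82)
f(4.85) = -0.01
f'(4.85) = 0.01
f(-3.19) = 0.04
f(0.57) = -75.80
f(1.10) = -0.61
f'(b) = -3.0*(-5.94*b^2 - 1.1*b - 4.06)/(1.98*b^3 + 0.55*b^2 + 4.06*b - 2.82)^2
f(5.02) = -0.01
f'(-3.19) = 0.03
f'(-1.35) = 0.27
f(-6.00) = 0.01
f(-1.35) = 0.25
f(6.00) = -0.01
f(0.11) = 1.27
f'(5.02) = 0.01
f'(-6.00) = 0.00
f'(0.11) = 2.28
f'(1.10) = 1.53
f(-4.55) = 0.02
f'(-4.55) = 0.01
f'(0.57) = 12673.23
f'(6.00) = 0.00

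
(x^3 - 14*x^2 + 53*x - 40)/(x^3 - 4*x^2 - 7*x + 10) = (x - 8)/(x + 2)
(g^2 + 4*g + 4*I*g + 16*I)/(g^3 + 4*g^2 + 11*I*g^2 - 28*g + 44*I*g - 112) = 1/(g + 7*I)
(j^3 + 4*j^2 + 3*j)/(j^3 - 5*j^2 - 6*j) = (j + 3)/(j - 6)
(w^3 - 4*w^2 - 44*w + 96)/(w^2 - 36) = (w^2 - 10*w + 16)/(w - 6)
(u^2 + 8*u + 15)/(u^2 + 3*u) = (u + 5)/u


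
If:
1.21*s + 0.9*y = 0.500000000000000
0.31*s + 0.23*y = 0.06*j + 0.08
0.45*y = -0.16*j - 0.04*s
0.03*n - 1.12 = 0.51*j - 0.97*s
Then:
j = 0.80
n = 29.34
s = 0.67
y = -0.35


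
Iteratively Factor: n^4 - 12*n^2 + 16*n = (n + 4)*(n^3 - 4*n^2 + 4*n) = (n - 2)*(n + 4)*(n^2 - 2*n) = n*(n - 2)*(n + 4)*(n - 2)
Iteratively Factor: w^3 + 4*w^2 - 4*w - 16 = (w - 2)*(w^2 + 6*w + 8) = (w - 2)*(w + 4)*(w + 2)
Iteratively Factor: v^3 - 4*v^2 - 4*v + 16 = (v - 4)*(v^2 - 4) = (v - 4)*(v + 2)*(v - 2)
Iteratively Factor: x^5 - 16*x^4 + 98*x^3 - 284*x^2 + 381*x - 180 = (x - 3)*(x^4 - 13*x^3 + 59*x^2 - 107*x + 60) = (x - 4)*(x - 3)*(x^3 - 9*x^2 + 23*x - 15) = (x - 4)*(x - 3)^2*(x^2 - 6*x + 5) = (x - 5)*(x - 4)*(x - 3)^2*(x - 1)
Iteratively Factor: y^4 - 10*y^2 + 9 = (y - 3)*(y^3 + 3*y^2 - y - 3) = (y - 3)*(y - 1)*(y^2 + 4*y + 3) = (y - 3)*(y - 1)*(y + 3)*(y + 1)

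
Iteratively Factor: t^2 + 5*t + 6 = (t + 2)*(t + 3)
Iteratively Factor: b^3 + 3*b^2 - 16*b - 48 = (b + 4)*(b^2 - b - 12) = (b - 4)*(b + 4)*(b + 3)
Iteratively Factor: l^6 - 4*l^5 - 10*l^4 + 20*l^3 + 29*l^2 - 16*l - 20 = (l + 1)*(l^5 - 5*l^4 - 5*l^3 + 25*l^2 + 4*l - 20) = (l - 5)*(l + 1)*(l^4 - 5*l^2 + 4) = (l - 5)*(l + 1)*(l + 2)*(l^3 - 2*l^2 - l + 2) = (l - 5)*(l + 1)^2*(l + 2)*(l^2 - 3*l + 2) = (l - 5)*(l - 2)*(l + 1)^2*(l + 2)*(l - 1)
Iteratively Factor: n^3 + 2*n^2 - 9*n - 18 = (n + 2)*(n^2 - 9) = (n - 3)*(n + 2)*(n + 3)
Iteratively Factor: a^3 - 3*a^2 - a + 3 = (a - 3)*(a^2 - 1) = (a - 3)*(a - 1)*(a + 1)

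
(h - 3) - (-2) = h - 1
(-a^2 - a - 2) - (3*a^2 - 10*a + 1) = -4*a^2 + 9*a - 3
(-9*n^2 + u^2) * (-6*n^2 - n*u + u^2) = 54*n^4 + 9*n^3*u - 15*n^2*u^2 - n*u^3 + u^4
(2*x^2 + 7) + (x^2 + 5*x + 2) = 3*x^2 + 5*x + 9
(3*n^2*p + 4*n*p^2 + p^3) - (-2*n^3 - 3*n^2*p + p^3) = 2*n^3 + 6*n^2*p + 4*n*p^2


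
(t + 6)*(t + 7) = t^2 + 13*t + 42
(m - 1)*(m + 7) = m^2 + 6*m - 7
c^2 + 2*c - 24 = (c - 4)*(c + 6)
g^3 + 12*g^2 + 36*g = g*(g + 6)^2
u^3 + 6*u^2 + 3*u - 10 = (u - 1)*(u + 2)*(u + 5)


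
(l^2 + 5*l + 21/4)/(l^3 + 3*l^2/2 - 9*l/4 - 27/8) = 2*(2*l + 7)/(4*l^2 - 9)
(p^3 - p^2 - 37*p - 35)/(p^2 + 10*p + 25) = (p^2 - 6*p - 7)/(p + 5)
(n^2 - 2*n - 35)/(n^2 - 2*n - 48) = (-n^2 + 2*n + 35)/(-n^2 + 2*n + 48)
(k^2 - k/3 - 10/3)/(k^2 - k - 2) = (k + 5/3)/(k + 1)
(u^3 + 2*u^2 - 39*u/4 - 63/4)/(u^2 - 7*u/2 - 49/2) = (2*u^2 - 3*u - 9)/(2*(u - 7))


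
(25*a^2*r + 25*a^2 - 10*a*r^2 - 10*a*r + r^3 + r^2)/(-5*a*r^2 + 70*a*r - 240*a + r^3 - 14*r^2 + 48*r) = (-5*a*r - 5*a + r^2 + r)/(r^2 - 14*r + 48)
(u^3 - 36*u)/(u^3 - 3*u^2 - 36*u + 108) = u/(u - 3)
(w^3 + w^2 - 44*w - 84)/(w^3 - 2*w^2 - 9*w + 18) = (w^3 + w^2 - 44*w - 84)/(w^3 - 2*w^2 - 9*w + 18)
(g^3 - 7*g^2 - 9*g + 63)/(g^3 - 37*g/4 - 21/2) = 4*(-g^3 + 7*g^2 + 9*g - 63)/(-4*g^3 + 37*g + 42)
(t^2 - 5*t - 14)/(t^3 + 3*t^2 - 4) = (t - 7)/(t^2 + t - 2)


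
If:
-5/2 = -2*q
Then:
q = 5/4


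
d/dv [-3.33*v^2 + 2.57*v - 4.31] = 2.57 - 6.66*v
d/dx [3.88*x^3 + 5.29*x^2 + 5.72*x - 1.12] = 11.64*x^2 + 10.58*x + 5.72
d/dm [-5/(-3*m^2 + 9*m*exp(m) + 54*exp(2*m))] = 5*(3*m*exp(m) - 2*m + 36*exp(2*m) + 3*exp(m))/(3*(-m^2 + 3*m*exp(m) + 18*exp(2*m))^2)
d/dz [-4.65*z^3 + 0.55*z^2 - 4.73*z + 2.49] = -13.95*z^2 + 1.1*z - 4.73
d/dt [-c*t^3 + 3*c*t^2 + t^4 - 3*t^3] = t*(-3*c*t + 6*c + 4*t^2 - 9*t)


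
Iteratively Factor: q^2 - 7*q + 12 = (q - 3)*(q - 4)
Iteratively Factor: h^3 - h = (h + 1)*(h^2 - h) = (h - 1)*(h + 1)*(h)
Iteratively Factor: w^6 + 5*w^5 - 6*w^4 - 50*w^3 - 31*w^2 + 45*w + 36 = (w + 1)*(w^5 + 4*w^4 - 10*w^3 - 40*w^2 + 9*w + 36) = (w + 1)*(w + 3)*(w^4 + w^3 - 13*w^2 - w + 12) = (w + 1)^2*(w + 3)*(w^3 - 13*w + 12) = (w - 1)*(w + 1)^2*(w + 3)*(w^2 + w - 12) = (w - 1)*(w + 1)^2*(w + 3)*(w + 4)*(w - 3)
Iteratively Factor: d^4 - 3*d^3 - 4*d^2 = (d)*(d^3 - 3*d^2 - 4*d) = d*(d - 4)*(d^2 + d) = d^2*(d - 4)*(d + 1)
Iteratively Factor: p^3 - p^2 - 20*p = (p + 4)*(p^2 - 5*p) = (p - 5)*(p + 4)*(p)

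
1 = 1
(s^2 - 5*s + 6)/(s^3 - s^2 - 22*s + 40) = (s - 3)/(s^2 + s - 20)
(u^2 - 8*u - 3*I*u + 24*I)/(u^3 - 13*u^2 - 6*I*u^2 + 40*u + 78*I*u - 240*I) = (u - 3*I)/(u^2 - u*(5 + 6*I) + 30*I)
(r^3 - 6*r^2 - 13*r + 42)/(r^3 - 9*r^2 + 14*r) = (r + 3)/r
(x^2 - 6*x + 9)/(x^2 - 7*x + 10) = (x^2 - 6*x + 9)/(x^2 - 7*x + 10)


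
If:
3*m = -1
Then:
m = -1/3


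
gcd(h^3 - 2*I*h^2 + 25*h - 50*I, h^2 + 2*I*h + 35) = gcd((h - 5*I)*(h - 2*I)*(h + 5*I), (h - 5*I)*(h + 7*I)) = h - 5*I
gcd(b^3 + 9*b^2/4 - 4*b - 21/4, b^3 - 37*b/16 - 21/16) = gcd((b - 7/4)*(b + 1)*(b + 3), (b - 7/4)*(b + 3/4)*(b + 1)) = b^2 - 3*b/4 - 7/4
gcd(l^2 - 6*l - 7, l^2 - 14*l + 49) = l - 7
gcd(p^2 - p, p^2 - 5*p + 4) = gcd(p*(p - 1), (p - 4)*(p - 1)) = p - 1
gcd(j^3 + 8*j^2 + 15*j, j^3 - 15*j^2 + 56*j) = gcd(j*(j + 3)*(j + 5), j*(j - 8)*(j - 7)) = j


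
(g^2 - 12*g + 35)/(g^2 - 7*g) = (g - 5)/g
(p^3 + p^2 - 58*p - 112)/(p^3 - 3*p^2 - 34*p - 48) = (p + 7)/(p + 3)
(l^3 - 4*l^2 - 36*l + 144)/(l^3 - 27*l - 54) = (l^2 + 2*l - 24)/(l^2 + 6*l + 9)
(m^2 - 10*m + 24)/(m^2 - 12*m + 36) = (m - 4)/(m - 6)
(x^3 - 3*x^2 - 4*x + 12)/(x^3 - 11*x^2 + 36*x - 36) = (x + 2)/(x - 6)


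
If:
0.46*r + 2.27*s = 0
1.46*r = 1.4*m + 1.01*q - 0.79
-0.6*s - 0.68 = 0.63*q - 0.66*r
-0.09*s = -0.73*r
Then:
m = 1.34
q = -1.08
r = 0.00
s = 0.00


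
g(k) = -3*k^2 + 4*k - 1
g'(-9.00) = 58.00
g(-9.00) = -280.00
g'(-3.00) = 22.00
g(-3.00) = -40.00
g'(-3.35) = 24.10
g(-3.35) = -48.07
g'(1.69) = -6.14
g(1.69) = -2.81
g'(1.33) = -3.98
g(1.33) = -0.99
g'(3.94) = -19.64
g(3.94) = -31.81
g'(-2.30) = 17.80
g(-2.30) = -26.07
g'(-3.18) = 23.08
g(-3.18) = -44.06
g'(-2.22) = 17.32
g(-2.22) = -24.67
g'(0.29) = 2.26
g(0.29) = -0.09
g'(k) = 4 - 6*k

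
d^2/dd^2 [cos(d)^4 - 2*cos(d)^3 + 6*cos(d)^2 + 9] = -16*sin(d)^4 + 44*sin(d)^2 + 3*cos(d)/2 + 9*cos(3*d)/2 - 16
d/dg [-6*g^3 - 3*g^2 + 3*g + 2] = -18*g^2 - 6*g + 3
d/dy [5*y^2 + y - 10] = 10*y + 1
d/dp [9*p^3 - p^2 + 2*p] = 27*p^2 - 2*p + 2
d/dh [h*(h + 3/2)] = 2*h + 3/2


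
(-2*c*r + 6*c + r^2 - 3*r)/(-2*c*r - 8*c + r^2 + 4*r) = (r - 3)/(r + 4)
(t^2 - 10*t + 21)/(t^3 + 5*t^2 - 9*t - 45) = (t - 7)/(t^2 + 8*t + 15)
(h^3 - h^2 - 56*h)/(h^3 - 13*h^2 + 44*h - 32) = h*(h + 7)/(h^2 - 5*h + 4)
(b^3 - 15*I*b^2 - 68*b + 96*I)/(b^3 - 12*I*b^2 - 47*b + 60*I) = (b - 8*I)/(b - 5*I)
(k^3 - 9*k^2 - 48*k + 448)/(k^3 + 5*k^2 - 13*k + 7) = (k^2 - 16*k + 64)/(k^2 - 2*k + 1)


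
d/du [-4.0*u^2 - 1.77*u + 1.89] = -8.0*u - 1.77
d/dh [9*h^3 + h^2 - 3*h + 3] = 27*h^2 + 2*h - 3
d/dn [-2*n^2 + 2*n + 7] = 2 - 4*n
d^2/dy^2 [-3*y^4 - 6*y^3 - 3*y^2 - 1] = -36*y^2 - 36*y - 6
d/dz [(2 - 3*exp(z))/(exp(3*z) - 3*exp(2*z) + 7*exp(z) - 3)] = (6*exp(3*z) - 15*exp(2*z) + 12*exp(z) - 5)*exp(z)/(exp(6*z) - 6*exp(5*z) + 23*exp(4*z) - 48*exp(3*z) + 67*exp(2*z) - 42*exp(z) + 9)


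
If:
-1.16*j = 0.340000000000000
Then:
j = -0.29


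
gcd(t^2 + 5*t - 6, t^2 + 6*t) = t + 6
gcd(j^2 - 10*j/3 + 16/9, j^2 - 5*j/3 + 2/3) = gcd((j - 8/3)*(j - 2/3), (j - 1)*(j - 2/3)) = j - 2/3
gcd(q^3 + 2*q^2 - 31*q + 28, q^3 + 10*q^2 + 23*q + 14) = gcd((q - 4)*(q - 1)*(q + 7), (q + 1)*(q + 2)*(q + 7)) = q + 7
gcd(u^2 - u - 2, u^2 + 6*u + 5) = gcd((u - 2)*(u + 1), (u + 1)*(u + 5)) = u + 1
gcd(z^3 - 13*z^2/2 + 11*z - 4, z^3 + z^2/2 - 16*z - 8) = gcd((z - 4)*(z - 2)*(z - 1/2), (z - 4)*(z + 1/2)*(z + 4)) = z - 4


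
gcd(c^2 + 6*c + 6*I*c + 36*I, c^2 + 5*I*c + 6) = c + 6*I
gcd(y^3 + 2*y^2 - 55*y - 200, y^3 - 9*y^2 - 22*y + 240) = y^2 - 3*y - 40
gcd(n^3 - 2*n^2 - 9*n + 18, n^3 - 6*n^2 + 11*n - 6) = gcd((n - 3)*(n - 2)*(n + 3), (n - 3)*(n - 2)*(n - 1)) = n^2 - 5*n + 6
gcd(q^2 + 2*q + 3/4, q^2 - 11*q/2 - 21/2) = q + 3/2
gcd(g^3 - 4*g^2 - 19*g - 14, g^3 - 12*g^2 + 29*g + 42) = g^2 - 6*g - 7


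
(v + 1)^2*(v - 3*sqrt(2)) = v^3 - 3*sqrt(2)*v^2 + 2*v^2 - 6*sqrt(2)*v + v - 3*sqrt(2)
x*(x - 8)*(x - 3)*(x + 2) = x^4 - 9*x^3 + 2*x^2 + 48*x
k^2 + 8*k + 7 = (k + 1)*(k + 7)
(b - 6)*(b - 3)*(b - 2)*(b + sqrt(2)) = b^4 - 11*b^3 + sqrt(2)*b^3 - 11*sqrt(2)*b^2 + 36*b^2 - 36*b + 36*sqrt(2)*b - 36*sqrt(2)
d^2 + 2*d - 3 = (d - 1)*(d + 3)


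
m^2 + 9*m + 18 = (m + 3)*(m + 6)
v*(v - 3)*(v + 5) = v^3 + 2*v^2 - 15*v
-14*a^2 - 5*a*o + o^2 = (-7*a + o)*(2*a + o)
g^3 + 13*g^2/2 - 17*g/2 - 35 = (g - 5/2)*(g + 2)*(g + 7)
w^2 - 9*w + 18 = (w - 6)*(w - 3)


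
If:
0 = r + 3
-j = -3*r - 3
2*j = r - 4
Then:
No Solution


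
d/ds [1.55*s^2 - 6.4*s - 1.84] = 3.1*s - 6.4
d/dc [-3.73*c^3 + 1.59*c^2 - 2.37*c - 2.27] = -11.19*c^2 + 3.18*c - 2.37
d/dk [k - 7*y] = 1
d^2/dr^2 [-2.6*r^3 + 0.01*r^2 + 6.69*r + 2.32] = 0.02 - 15.6*r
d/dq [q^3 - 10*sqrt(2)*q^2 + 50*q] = 3*q^2 - 20*sqrt(2)*q + 50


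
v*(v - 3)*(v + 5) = v^3 + 2*v^2 - 15*v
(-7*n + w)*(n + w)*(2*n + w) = -14*n^3 - 19*n^2*w - 4*n*w^2 + w^3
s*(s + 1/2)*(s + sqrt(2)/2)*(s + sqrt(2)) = s^4 + s^3/2 + 3*sqrt(2)*s^3/2 + s^2 + 3*sqrt(2)*s^2/4 + s/2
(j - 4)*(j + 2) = j^2 - 2*j - 8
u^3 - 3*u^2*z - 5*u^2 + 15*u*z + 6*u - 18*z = (u - 3)*(u - 2)*(u - 3*z)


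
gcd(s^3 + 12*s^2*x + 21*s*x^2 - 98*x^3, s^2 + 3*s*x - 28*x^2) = s + 7*x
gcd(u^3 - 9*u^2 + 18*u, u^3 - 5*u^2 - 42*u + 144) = u - 3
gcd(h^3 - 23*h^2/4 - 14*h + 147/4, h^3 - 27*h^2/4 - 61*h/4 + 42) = h^2 + 5*h/4 - 21/4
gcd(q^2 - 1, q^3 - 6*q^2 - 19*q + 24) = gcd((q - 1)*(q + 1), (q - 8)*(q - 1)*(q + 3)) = q - 1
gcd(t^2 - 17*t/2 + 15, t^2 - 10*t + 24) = t - 6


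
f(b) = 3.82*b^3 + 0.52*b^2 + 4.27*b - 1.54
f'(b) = 11.46*b^2 + 1.04*b + 4.27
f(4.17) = 302.30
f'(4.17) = 207.88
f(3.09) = 129.32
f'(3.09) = 116.90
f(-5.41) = -614.28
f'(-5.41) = 334.06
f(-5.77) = -742.69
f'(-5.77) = 379.81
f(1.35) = 14.57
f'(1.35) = 26.56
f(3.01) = 120.20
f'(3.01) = 111.23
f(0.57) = 1.77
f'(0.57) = 8.59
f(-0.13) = -2.09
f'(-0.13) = 4.33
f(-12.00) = -6578.86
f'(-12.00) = 1642.03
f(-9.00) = -2782.63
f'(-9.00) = 923.17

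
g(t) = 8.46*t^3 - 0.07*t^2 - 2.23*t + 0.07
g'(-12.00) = 3654.17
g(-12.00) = -14602.13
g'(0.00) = -2.23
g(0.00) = 0.07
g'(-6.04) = 924.52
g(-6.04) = -1853.17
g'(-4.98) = 627.90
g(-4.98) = -1035.42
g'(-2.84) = 202.87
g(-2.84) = -187.95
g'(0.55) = 5.37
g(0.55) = 0.23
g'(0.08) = -2.08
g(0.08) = -0.10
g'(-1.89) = 88.69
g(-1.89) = -53.08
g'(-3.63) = 332.71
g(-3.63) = -397.42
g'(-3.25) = 266.30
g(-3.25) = -283.84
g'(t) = 25.38*t^2 - 0.14*t - 2.23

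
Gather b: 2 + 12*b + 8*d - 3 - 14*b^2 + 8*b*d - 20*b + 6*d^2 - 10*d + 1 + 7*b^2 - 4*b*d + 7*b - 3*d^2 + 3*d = -7*b^2 + b*(4*d - 1) + 3*d^2 + d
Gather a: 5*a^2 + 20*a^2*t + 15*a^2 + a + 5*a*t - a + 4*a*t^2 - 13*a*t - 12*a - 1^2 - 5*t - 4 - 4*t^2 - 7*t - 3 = a^2*(20*t + 20) + a*(4*t^2 - 8*t - 12) - 4*t^2 - 12*t - 8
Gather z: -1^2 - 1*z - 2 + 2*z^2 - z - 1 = 2*z^2 - 2*z - 4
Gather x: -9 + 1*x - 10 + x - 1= 2*x - 20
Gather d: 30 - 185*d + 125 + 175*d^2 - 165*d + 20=175*d^2 - 350*d + 175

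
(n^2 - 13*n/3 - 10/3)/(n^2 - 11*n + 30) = (n + 2/3)/(n - 6)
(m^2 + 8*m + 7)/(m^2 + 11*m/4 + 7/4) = 4*(m + 7)/(4*m + 7)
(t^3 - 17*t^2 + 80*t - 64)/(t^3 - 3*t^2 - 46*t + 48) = (t - 8)/(t + 6)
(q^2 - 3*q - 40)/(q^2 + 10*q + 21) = (q^2 - 3*q - 40)/(q^2 + 10*q + 21)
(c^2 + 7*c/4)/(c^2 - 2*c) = (c + 7/4)/(c - 2)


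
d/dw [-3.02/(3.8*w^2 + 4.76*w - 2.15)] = (22.952*w + 14.3752)/(3.8*w^2 + 4.76*w - 2.15)^2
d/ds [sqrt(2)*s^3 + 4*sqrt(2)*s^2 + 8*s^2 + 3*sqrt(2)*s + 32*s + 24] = 3*sqrt(2)*s^2 + 8*sqrt(2)*s + 16*s + 3*sqrt(2) + 32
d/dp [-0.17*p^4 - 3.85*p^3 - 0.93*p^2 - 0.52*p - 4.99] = -0.68*p^3 - 11.55*p^2 - 1.86*p - 0.52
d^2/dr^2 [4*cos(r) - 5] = -4*cos(r)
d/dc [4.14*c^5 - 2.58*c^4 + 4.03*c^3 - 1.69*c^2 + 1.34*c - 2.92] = 20.7*c^4 - 10.32*c^3 + 12.09*c^2 - 3.38*c + 1.34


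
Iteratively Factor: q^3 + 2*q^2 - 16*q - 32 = (q + 4)*(q^2 - 2*q - 8) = (q + 2)*(q + 4)*(q - 4)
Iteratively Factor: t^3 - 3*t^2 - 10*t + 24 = (t + 3)*(t^2 - 6*t + 8) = (t - 4)*(t + 3)*(t - 2)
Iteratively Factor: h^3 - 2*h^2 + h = (h - 1)*(h^2 - h) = h*(h - 1)*(h - 1)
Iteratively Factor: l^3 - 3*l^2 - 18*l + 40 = (l - 2)*(l^2 - l - 20) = (l - 5)*(l - 2)*(l + 4)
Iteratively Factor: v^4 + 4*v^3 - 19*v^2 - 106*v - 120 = (v + 2)*(v^3 + 2*v^2 - 23*v - 60) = (v + 2)*(v + 4)*(v^2 - 2*v - 15) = (v - 5)*(v + 2)*(v + 4)*(v + 3)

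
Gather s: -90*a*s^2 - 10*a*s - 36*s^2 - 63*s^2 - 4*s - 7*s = s^2*(-90*a - 99) + s*(-10*a - 11)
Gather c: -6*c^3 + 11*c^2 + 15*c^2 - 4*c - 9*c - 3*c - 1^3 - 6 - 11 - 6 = -6*c^3 + 26*c^2 - 16*c - 24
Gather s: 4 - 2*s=4 - 2*s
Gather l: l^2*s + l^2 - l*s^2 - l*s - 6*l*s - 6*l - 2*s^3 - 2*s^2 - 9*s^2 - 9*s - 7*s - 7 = l^2*(s + 1) + l*(-s^2 - 7*s - 6) - 2*s^3 - 11*s^2 - 16*s - 7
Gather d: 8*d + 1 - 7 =8*d - 6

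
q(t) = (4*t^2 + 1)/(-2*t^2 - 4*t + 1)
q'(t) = 8*t/(-2*t^2 - 4*t + 1) + (4*t + 4)*(4*t^2 + 1)/(-2*t^2 - 4*t + 1)^2 = 4*(-4*t^2 + 3*t + 1)/(4*t^4 + 16*t^3 + 12*t^2 - 8*t + 1)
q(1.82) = -1.10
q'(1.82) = -0.16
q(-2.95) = -7.78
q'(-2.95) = -8.05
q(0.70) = -1.06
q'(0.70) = 0.59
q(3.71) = -1.36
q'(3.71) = -0.10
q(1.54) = -1.06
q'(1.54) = -0.16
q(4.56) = -1.43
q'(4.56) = -0.08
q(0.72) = -1.05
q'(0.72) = 0.51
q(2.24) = -1.17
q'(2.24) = -0.15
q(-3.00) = -7.40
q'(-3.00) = -7.04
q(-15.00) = -2.32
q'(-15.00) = -0.02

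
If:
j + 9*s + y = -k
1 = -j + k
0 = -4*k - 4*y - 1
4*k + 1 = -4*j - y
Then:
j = -15/28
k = 13/28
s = 11/126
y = -5/7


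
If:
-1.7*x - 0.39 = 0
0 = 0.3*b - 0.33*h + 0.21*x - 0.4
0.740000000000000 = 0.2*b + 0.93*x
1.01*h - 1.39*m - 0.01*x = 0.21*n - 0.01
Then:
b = 4.77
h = 2.98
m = 2.17076200002565 - 0.151079136690647*n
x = -0.23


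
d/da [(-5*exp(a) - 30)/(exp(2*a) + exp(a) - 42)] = 5*((exp(a) + 6)*(2*exp(a) + 1) - exp(2*a) - exp(a) + 42)*exp(a)/(exp(2*a) + exp(a) - 42)^2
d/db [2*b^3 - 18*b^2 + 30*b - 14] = 6*b^2 - 36*b + 30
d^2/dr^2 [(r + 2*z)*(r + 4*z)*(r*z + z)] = 2*z*(3*r + 6*z + 1)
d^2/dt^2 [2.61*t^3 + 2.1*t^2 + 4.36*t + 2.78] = 15.66*t + 4.2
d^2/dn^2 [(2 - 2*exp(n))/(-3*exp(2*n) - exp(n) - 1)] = (18*exp(4*n) - 78*exp(3*n) - 54*exp(2*n) + 20*exp(n) + 4)*exp(n)/(27*exp(6*n) + 27*exp(5*n) + 36*exp(4*n) + 19*exp(3*n) + 12*exp(2*n) + 3*exp(n) + 1)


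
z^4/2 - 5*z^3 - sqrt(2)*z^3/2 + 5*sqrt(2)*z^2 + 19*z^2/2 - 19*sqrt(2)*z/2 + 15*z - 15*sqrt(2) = (z/2 + 1/2)*(z - 6)*(z - 5)*(z - sqrt(2))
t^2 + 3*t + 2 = (t + 1)*(t + 2)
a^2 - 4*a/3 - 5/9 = (a - 5/3)*(a + 1/3)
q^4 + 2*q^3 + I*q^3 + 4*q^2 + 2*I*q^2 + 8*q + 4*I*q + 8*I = (q + 2)*(q - 2*I)*(q + I)*(q + 2*I)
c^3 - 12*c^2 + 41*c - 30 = (c - 6)*(c - 5)*(c - 1)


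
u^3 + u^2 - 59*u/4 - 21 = (u - 4)*(u + 3/2)*(u + 7/2)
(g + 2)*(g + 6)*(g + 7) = g^3 + 15*g^2 + 68*g + 84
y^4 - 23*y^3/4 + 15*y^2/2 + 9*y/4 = y*(y - 3)^2*(y + 1/4)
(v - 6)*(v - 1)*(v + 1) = v^3 - 6*v^2 - v + 6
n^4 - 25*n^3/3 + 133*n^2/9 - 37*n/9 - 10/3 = (n - 6)*(n - 5/3)*(n - 1)*(n + 1/3)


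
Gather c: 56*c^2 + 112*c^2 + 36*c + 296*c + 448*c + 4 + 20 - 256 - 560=168*c^2 + 780*c - 792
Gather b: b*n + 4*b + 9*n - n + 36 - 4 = b*(n + 4) + 8*n + 32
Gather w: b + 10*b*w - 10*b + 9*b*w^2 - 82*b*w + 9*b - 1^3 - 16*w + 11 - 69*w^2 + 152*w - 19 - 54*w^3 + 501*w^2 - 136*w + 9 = -72*b*w - 54*w^3 + w^2*(9*b + 432)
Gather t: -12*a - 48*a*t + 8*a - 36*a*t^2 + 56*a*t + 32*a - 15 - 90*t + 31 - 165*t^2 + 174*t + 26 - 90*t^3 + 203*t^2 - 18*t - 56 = 28*a - 90*t^3 + t^2*(38 - 36*a) + t*(8*a + 66) - 14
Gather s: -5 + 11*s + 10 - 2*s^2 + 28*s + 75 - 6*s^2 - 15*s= -8*s^2 + 24*s + 80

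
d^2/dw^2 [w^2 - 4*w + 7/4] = 2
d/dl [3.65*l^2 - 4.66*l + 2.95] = 7.3*l - 4.66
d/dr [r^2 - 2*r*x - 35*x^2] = 2*r - 2*x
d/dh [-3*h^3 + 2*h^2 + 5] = h*(4 - 9*h)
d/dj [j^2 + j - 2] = 2*j + 1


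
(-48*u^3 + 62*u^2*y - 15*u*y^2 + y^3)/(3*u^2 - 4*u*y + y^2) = (48*u^2 - 14*u*y + y^2)/(-3*u + y)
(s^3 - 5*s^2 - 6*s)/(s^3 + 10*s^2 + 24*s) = (s^2 - 5*s - 6)/(s^2 + 10*s + 24)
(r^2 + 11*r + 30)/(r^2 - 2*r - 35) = (r + 6)/(r - 7)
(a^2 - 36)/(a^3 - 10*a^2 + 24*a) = (a + 6)/(a*(a - 4))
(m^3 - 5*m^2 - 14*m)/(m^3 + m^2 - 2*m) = (m - 7)/(m - 1)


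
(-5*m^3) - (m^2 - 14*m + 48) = -5*m^3 - m^2 + 14*m - 48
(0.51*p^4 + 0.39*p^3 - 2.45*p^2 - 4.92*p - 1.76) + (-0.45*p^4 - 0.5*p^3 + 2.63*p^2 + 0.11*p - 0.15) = 0.06*p^4 - 0.11*p^3 + 0.18*p^2 - 4.81*p - 1.91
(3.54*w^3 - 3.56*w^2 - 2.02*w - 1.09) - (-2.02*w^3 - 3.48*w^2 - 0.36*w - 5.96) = 5.56*w^3 - 0.0800000000000001*w^2 - 1.66*w + 4.87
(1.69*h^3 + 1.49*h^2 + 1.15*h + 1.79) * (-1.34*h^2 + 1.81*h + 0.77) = -2.2646*h^5 + 1.0623*h^4 + 2.4572*h^3 + 0.8302*h^2 + 4.1254*h + 1.3783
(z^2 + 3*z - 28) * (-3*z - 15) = -3*z^3 - 24*z^2 + 39*z + 420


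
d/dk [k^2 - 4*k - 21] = 2*k - 4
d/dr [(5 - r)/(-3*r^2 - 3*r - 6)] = (r^2 + r - (r - 5)*(2*r + 1) + 2)/(3*(r^2 + r + 2)^2)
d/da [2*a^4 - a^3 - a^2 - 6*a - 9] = 8*a^3 - 3*a^2 - 2*a - 6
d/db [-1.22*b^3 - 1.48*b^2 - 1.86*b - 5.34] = -3.66*b^2 - 2.96*b - 1.86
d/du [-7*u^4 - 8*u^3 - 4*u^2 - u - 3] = -28*u^3 - 24*u^2 - 8*u - 1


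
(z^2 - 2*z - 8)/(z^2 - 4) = (z - 4)/(z - 2)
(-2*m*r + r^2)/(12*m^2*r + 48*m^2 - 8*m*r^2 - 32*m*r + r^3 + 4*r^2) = r/(-6*m*r - 24*m + r^2 + 4*r)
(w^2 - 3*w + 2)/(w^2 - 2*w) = (w - 1)/w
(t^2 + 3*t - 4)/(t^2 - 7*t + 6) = (t + 4)/(t - 6)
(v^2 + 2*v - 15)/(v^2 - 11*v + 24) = (v + 5)/(v - 8)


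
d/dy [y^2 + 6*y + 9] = 2*y + 6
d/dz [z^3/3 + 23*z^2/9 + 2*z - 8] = z^2 + 46*z/9 + 2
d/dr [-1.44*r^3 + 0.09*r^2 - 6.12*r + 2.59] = -4.32*r^2 + 0.18*r - 6.12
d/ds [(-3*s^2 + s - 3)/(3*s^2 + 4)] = (-3*s^2 - 6*s + 4)/(9*s^4 + 24*s^2 + 16)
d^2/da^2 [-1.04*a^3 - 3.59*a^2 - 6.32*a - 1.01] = -6.24*a - 7.18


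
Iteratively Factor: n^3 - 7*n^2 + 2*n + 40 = (n + 2)*(n^2 - 9*n + 20) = (n - 4)*(n + 2)*(n - 5)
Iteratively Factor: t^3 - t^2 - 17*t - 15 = (t - 5)*(t^2 + 4*t + 3) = (t - 5)*(t + 3)*(t + 1)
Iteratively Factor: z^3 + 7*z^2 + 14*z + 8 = (z + 4)*(z^2 + 3*z + 2) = (z + 1)*(z + 4)*(z + 2)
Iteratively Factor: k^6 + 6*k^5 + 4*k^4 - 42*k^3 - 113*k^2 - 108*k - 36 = (k + 3)*(k^5 + 3*k^4 - 5*k^3 - 27*k^2 - 32*k - 12) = (k + 1)*(k + 3)*(k^4 + 2*k^3 - 7*k^2 - 20*k - 12) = (k + 1)*(k + 2)*(k + 3)*(k^3 - 7*k - 6) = (k - 3)*(k + 1)*(k + 2)*(k + 3)*(k^2 + 3*k + 2) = (k - 3)*(k + 1)*(k + 2)^2*(k + 3)*(k + 1)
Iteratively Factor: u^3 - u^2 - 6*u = (u + 2)*(u^2 - 3*u) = u*(u + 2)*(u - 3)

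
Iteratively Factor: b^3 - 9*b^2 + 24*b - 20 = (b - 2)*(b^2 - 7*b + 10) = (b - 2)^2*(b - 5)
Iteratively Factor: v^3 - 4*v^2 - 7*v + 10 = (v - 5)*(v^2 + v - 2) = (v - 5)*(v - 1)*(v + 2)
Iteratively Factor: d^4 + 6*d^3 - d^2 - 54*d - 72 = (d - 3)*(d^3 + 9*d^2 + 26*d + 24) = (d - 3)*(d + 2)*(d^2 + 7*d + 12) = (d - 3)*(d + 2)*(d + 4)*(d + 3)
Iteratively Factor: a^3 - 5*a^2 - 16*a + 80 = (a - 4)*(a^2 - a - 20) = (a - 5)*(a - 4)*(a + 4)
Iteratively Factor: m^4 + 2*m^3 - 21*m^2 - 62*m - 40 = (m + 2)*(m^3 - 21*m - 20) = (m - 5)*(m + 2)*(m^2 + 5*m + 4) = (m - 5)*(m + 2)*(m + 4)*(m + 1)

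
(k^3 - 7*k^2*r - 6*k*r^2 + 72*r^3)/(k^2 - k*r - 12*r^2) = k - 6*r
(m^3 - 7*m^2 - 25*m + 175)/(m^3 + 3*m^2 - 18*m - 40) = (m^2 - 12*m + 35)/(m^2 - 2*m - 8)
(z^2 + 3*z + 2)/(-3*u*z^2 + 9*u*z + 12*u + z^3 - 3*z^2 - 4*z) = (z + 2)/(-3*u*z + 12*u + z^2 - 4*z)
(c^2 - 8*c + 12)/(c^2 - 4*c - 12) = (c - 2)/(c + 2)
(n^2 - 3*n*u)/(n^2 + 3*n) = (n - 3*u)/(n + 3)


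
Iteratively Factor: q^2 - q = (q)*(q - 1)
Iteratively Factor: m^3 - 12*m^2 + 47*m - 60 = (m - 4)*(m^2 - 8*m + 15) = (m - 5)*(m - 4)*(m - 3)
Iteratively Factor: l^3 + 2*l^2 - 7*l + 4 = (l - 1)*(l^2 + 3*l - 4) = (l - 1)^2*(l + 4)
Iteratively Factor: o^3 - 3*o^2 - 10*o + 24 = (o - 2)*(o^2 - o - 12) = (o - 2)*(o + 3)*(o - 4)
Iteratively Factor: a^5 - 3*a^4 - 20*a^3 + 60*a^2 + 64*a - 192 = (a - 4)*(a^4 + a^3 - 16*a^2 - 4*a + 48) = (a - 4)*(a - 3)*(a^3 + 4*a^2 - 4*a - 16) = (a - 4)*(a - 3)*(a - 2)*(a^2 + 6*a + 8) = (a - 4)*(a - 3)*(a - 2)*(a + 4)*(a + 2)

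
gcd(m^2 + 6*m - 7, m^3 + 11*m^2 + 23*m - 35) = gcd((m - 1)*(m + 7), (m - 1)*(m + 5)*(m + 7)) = m^2 + 6*m - 7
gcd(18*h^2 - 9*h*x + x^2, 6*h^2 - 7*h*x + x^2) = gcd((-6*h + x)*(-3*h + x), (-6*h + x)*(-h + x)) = -6*h + x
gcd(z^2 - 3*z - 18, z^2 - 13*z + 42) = z - 6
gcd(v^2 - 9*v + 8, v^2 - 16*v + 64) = v - 8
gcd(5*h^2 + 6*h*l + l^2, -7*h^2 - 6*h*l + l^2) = h + l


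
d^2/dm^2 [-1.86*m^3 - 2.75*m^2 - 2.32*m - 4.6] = -11.16*m - 5.5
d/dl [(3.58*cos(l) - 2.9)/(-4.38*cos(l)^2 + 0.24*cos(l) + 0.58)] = (-15.6804*cos(l)^2 + 25.404*cos(l) - 2.7724)*sin(l)/(19.1844*cos(l)^4 - 2.1024*cos(l)^3 - 5.0232*cos(l)^2 + 0.2784*cos(l) + 0.3364)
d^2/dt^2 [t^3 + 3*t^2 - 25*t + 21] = 6*t + 6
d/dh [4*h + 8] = 4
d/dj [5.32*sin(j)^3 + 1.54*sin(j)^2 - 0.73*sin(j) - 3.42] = (15.96*sin(j)^2 + 3.08*sin(j) - 0.73)*cos(j)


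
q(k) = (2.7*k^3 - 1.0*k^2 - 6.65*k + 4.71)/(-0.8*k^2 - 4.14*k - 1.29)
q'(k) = (1.6*k + 4.14)*(2.7*k^3 - 1.0*k^2 - 6.65*k + 4.71)/(-0.8*k^2 - 4.14*k - 1.29)^2 + (8.1*k^2 - 2.0*k - 6.65)/(-0.8*k^2 - 4.14*k - 1.29)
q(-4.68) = -466.60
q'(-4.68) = 3093.15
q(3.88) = -4.14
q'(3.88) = -2.20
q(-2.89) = -12.42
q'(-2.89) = 18.23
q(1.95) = -0.64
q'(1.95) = -1.26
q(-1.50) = 1.06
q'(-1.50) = 5.27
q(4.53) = -5.62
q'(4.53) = -2.37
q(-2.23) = -3.88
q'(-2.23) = 9.05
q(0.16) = -1.84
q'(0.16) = 7.53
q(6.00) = -9.32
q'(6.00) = -2.64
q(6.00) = -9.32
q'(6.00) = -2.64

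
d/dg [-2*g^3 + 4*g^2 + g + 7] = -6*g^2 + 8*g + 1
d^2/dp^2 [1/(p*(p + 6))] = 2*(p^2 + p*(p + 6) + (p + 6)^2)/(p^3*(p + 6)^3)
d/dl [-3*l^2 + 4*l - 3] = 4 - 6*l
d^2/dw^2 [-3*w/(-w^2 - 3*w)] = 6/(w^3 + 9*w^2 + 27*w + 27)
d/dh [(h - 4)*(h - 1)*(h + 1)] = 3*h^2 - 8*h - 1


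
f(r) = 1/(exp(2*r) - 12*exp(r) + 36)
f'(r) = (-2*exp(2*r) + 12*exp(r))/(exp(2*r) - 12*exp(r) + 36)^2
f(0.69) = 0.06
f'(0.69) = 0.06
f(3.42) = 0.00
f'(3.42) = -0.00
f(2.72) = 0.01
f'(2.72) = -0.04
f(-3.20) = 0.03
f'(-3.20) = 0.00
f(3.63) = 0.00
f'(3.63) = -0.00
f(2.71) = 0.01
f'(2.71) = -0.04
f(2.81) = 0.01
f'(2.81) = -0.03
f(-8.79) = 0.03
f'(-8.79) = 0.00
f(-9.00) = 0.03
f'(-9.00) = 0.00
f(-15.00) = 0.03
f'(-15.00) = 0.00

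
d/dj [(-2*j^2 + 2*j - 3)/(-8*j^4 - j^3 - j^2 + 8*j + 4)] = (-32*j^5 + 46*j^4 - 92*j^3 - 23*j^2 - 22*j + 32)/(64*j^8 + 16*j^7 + 17*j^6 - 126*j^5 - 79*j^4 - 24*j^3 + 56*j^2 + 64*j + 16)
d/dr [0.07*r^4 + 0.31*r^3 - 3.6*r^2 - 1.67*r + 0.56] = 0.28*r^3 + 0.93*r^2 - 7.2*r - 1.67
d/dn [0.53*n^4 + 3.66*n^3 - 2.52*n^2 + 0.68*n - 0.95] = 2.12*n^3 + 10.98*n^2 - 5.04*n + 0.68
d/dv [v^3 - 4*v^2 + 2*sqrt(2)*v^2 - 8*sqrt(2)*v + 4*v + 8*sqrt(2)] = 3*v^2 - 8*v + 4*sqrt(2)*v - 8*sqrt(2) + 4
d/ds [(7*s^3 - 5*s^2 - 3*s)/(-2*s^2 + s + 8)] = (-14*s^4 + 14*s^3 + 157*s^2 - 80*s - 24)/(4*s^4 - 4*s^3 - 31*s^2 + 16*s + 64)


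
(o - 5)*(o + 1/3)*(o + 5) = o^3 + o^2/3 - 25*o - 25/3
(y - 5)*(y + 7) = y^2 + 2*y - 35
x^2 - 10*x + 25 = (x - 5)^2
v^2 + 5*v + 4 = (v + 1)*(v + 4)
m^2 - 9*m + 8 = (m - 8)*(m - 1)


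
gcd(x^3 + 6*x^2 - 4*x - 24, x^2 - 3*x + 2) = x - 2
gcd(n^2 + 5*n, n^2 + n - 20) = n + 5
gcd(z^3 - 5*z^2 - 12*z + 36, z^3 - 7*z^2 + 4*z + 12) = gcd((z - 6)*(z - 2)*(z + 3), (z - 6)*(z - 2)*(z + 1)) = z^2 - 8*z + 12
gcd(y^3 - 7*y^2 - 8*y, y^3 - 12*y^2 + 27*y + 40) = y^2 - 7*y - 8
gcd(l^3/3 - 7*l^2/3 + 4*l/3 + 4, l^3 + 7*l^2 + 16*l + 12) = 1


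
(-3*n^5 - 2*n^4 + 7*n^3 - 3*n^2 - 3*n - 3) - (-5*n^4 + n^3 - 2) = -3*n^5 + 3*n^4 + 6*n^3 - 3*n^2 - 3*n - 1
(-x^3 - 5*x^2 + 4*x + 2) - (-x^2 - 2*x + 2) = -x^3 - 4*x^2 + 6*x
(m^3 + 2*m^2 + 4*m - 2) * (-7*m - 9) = -7*m^4 - 23*m^3 - 46*m^2 - 22*m + 18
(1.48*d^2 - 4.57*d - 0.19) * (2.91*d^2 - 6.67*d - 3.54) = 4.3068*d^4 - 23.1703*d^3 + 24.6898*d^2 + 17.4451*d + 0.6726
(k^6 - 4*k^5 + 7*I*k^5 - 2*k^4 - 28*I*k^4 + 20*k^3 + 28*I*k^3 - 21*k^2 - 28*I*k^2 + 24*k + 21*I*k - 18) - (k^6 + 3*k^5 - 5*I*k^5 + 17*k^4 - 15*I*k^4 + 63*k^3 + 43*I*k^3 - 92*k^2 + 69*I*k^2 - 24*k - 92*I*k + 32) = -7*k^5 + 12*I*k^5 - 19*k^4 - 13*I*k^4 - 43*k^3 - 15*I*k^3 + 71*k^2 - 97*I*k^2 + 48*k + 113*I*k - 50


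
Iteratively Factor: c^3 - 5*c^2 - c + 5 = (c - 1)*(c^2 - 4*c - 5) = (c - 1)*(c + 1)*(c - 5)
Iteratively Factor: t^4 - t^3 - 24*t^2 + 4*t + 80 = (t + 2)*(t^3 - 3*t^2 - 18*t + 40) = (t + 2)*(t + 4)*(t^2 - 7*t + 10) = (t - 2)*(t + 2)*(t + 4)*(t - 5)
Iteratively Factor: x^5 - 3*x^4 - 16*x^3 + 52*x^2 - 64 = (x + 1)*(x^4 - 4*x^3 - 12*x^2 + 64*x - 64) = (x - 2)*(x + 1)*(x^3 - 2*x^2 - 16*x + 32) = (x - 2)*(x + 1)*(x + 4)*(x^2 - 6*x + 8) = (x - 4)*(x - 2)*(x + 1)*(x + 4)*(x - 2)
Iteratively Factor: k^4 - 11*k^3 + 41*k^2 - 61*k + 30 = (k - 1)*(k^3 - 10*k^2 + 31*k - 30) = (k - 2)*(k - 1)*(k^2 - 8*k + 15) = (k - 5)*(k - 2)*(k - 1)*(k - 3)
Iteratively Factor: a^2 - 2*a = (a)*(a - 2)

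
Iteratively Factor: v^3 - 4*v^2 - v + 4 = (v + 1)*(v^2 - 5*v + 4) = (v - 1)*(v + 1)*(v - 4)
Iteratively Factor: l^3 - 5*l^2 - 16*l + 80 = (l + 4)*(l^2 - 9*l + 20) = (l - 4)*(l + 4)*(l - 5)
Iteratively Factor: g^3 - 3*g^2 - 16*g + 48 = (g - 3)*(g^2 - 16) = (g - 3)*(g + 4)*(g - 4)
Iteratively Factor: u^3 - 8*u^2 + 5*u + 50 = (u + 2)*(u^2 - 10*u + 25) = (u - 5)*(u + 2)*(u - 5)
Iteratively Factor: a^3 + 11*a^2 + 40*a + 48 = (a + 4)*(a^2 + 7*a + 12) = (a + 4)^2*(a + 3)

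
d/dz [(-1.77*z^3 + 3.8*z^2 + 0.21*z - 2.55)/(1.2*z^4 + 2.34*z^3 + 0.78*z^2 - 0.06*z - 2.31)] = (2.124*z^6 - 9.12*z^5 - 11.0286*z^4 + 11.4696*z^3 + 29.7753*z^2 - 13.578*z - 0.6381)/(1.44*z^8 + 5.616*z^7 + 7.3476*z^6 + 3.5064*z^5 - 5.2164*z^4 - 10.9044*z^3 - 3.6*z^2 + 0.2772*z + 5.3361)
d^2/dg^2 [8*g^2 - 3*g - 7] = 16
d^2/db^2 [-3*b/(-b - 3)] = -18/(b + 3)^3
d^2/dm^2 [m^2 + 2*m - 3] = 2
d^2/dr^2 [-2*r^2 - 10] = -4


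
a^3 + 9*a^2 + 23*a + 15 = (a + 1)*(a + 3)*(a + 5)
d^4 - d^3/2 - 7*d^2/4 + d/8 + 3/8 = (d - 3/2)*(d - 1/2)*(d + 1/2)*(d + 1)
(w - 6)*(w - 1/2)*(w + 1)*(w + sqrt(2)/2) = w^4 - 11*w^3/2 + sqrt(2)*w^3/2 - 11*sqrt(2)*w^2/4 - 7*w^2/2 - 7*sqrt(2)*w/4 + 3*w + 3*sqrt(2)/2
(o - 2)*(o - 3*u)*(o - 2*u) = o^3 - 5*o^2*u - 2*o^2 + 6*o*u^2 + 10*o*u - 12*u^2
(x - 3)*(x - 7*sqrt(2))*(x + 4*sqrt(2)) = x^3 - 3*sqrt(2)*x^2 - 3*x^2 - 56*x + 9*sqrt(2)*x + 168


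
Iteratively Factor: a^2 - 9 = (a - 3)*(a + 3)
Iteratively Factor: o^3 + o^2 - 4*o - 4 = (o + 2)*(o^2 - o - 2) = (o + 1)*(o + 2)*(o - 2)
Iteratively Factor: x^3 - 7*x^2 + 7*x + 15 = (x + 1)*(x^2 - 8*x + 15) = (x - 5)*(x + 1)*(x - 3)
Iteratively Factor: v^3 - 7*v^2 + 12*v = (v - 3)*(v^2 - 4*v) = (v - 4)*(v - 3)*(v)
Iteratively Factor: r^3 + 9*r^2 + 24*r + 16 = (r + 4)*(r^2 + 5*r + 4) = (r + 1)*(r + 4)*(r + 4)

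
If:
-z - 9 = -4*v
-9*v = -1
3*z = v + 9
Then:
No Solution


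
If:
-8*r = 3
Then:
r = -3/8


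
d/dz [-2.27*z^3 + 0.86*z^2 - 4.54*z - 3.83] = -6.81*z^2 + 1.72*z - 4.54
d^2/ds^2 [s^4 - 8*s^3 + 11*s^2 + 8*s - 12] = 12*s^2 - 48*s + 22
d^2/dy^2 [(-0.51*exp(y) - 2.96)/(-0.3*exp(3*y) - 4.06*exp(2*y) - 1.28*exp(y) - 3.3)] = (0.1836*exp(6*y) + 4.26114*exp(5*y) + 47.281356*exp(4*y) + 188.225036*exp(3*y) - 21.223896*exp(2*y) - 155.936896*exp(y) - 6.94914)*exp(y)/(0.027*exp(9*y) + 1.0962*exp(8*y) + 15.18084*exp(7*y) + 77.168656*exp(6*y) + 88.887984*exp(5*y) + 190.746552*exp(4*y) + 114.794792*exp(3*y) + 148.86036*exp(2*y) + 41.8176*exp(y) + 35.937)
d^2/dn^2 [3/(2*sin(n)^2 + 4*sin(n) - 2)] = 3*(-2*sin(n)^4 - 3*sin(n)^3 - sin(n)^2 + 5*sin(n) + 5)/(2*sin(n) - cos(n)^2)^3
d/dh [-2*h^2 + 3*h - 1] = 3 - 4*h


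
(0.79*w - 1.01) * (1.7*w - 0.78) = 1.343*w^2 - 2.3332*w + 0.7878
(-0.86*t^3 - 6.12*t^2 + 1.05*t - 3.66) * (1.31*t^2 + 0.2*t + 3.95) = -1.1266*t^5 - 8.1892*t^4 - 3.2455*t^3 - 28.7586*t^2 + 3.4155*t - 14.457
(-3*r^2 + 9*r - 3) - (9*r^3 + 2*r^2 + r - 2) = -9*r^3 - 5*r^2 + 8*r - 1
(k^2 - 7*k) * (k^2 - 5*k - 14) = k^4 - 12*k^3 + 21*k^2 + 98*k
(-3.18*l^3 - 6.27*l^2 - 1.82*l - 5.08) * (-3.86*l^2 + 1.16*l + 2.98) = 12.2748*l^5 + 20.5134*l^4 - 9.7244*l^3 - 1.187*l^2 - 11.3164*l - 15.1384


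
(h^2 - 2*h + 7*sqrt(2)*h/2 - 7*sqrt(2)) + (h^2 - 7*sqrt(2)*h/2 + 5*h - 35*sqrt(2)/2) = 2*h^2 + 3*h - 49*sqrt(2)/2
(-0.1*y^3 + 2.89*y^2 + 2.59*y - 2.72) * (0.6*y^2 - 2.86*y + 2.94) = -0.06*y^5 + 2.02*y^4 - 7.0054*y^3 - 0.542799999999998*y^2 + 15.3938*y - 7.9968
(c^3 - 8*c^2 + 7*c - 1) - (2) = c^3 - 8*c^2 + 7*c - 3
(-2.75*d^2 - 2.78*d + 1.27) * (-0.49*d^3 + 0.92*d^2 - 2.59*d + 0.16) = 1.3475*d^5 - 1.1678*d^4 + 3.9426*d^3 + 7.9286*d^2 - 3.7341*d + 0.2032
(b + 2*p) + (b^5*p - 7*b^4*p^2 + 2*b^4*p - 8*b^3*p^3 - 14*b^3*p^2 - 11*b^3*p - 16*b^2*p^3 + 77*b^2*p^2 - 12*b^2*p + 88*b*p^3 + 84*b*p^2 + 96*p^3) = b^5*p - 7*b^4*p^2 + 2*b^4*p - 8*b^3*p^3 - 14*b^3*p^2 - 11*b^3*p - 16*b^2*p^3 + 77*b^2*p^2 - 12*b^2*p + 88*b*p^3 + 84*b*p^2 + b + 96*p^3 + 2*p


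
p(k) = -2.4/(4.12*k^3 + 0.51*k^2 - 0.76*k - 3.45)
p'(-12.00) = 0.00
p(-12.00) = 0.00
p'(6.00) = 0.00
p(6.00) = -0.00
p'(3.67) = 0.01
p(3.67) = -0.01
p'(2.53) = 0.05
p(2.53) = -0.04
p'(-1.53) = 0.25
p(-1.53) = 0.15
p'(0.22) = 0.01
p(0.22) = 0.68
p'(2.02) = 0.13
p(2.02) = -0.08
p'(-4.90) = 0.00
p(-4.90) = 0.01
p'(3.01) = 0.02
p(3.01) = -0.02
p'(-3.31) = 0.02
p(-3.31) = 0.02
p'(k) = -2.4*(-12.36*k^2 - 1.02*k + 0.76)/(4.12*k^3 + 0.51*k^2 - 0.76*k - 3.45)^2 = (29.664*k^2 + 2.448*k - 1.824)/(4.12*k^3 + 0.51*k^2 - 0.76*k - 3.45)^2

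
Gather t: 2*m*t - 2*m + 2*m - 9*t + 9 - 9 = t*(2*m - 9)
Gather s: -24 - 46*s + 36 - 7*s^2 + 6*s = -7*s^2 - 40*s + 12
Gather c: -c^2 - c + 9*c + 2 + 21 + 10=-c^2 + 8*c + 33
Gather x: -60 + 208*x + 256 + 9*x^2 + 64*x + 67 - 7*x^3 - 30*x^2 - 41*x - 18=-7*x^3 - 21*x^2 + 231*x + 245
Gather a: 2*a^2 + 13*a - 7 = 2*a^2 + 13*a - 7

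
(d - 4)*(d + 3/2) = d^2 - 5*d/2 - 6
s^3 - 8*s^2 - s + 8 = (s - 8)*(s - 1)*(s + 1)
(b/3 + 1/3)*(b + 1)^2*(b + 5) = b^4/3 + 8*b^3/3 + 6*b^2 + 16*b/3 + 5/3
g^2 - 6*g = g*(g - 6)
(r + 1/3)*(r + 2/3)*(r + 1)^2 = r^4 + 3*r^3 + 29*r^2/9 + 13*r/9 + 2/9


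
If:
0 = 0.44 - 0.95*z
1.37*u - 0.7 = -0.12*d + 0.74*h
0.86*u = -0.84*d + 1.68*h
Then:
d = 3.9647619047619*u - 2.8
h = 2.49428571428571*u - 1.4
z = 0.46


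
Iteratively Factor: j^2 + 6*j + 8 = (j + 4)*(j + 2)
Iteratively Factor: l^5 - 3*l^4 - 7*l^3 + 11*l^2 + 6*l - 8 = (l - 1)*(l^4 - 2*l^3 - 9*l^2 + 2*l + 8) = (l - 1)^2*(l^3 - l^2 - 10*l - 8) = (l - 1)^2*(l + 2)*(l^2 - 3*l - 4) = (l - 1)^2*(l + 1)*(l + 2)*(l - 4)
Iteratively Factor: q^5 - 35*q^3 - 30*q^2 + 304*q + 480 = (q - 4)*(q^4 + 4*q^3 - 19*q^2 - 106*q - 120) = (q - 4)*(q + 3)*(q^3 + q^2 - 22*q - 40) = (q - 4)*(q + 2)*(q + 3)*(q^2 - q - 20) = (q - 4)*(q + 2)*(q + 3)*(q + 4)*(q - 5)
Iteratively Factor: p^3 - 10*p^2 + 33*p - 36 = (p - 3)*(p^2 - 7*p + 12) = (p - 4)*(p - 3)*(p - 3)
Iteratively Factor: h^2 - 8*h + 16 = (h - 4)*(h - 4)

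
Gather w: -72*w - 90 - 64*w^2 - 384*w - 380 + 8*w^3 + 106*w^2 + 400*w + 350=8*w^3 + 42*w^2 - 56*w - 120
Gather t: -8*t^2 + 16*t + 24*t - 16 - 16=-8*t^2 + 40*t - 32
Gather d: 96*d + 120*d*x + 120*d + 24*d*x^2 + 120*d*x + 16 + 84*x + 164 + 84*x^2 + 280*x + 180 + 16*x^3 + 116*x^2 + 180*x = d*(24*x^2 + 240*x + 216) + 16*x^3 + 200*x^2 + 544*x + 360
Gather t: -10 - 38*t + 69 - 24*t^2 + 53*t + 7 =-24*t^2 + 15*t + 66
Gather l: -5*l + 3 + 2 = 5 - 5*l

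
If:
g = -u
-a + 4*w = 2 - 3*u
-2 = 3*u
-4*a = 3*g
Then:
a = -1/2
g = 2/3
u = -2/3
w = 7/8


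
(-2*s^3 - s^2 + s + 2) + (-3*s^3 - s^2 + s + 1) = -5*s^3 - 2*s^2 + 2*s + 3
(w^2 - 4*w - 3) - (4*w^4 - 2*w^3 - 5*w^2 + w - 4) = -4*w^4 + 2*w^3 + 6*w^2 - 5*w + 1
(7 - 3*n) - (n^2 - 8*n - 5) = -n^2 + 5*n + 12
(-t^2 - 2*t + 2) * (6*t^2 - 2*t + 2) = -6*t^4 - 10*t^3 + 14*t^2 - 8*t + 4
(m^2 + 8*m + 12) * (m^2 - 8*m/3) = m^4 + 16*m^3/3 - 28*m^2/3 - 32*m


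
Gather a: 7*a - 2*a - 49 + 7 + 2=5*a - 40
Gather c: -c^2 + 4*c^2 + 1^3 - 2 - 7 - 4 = 3*c^2 - 12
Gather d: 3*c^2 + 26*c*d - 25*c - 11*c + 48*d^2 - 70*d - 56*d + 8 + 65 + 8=3*c^2 - 36*c + 48*d^2 + d*(26*c - 126) + 81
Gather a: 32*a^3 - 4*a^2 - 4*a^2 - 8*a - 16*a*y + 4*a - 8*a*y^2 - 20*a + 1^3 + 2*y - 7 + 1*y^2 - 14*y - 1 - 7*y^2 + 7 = 32*a^3 - 8*a^2 + a*(-8*y^2 - 16*y - 24) - 6*y^2 - 12*y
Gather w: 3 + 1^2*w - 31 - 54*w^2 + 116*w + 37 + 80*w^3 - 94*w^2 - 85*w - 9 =80*w^3 - 148*w^2 + 32*w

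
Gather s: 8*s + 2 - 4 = 8*s - 2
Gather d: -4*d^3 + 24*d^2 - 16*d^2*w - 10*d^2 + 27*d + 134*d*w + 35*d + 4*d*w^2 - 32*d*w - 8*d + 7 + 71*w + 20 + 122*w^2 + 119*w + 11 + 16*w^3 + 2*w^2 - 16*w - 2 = -4*d^3 + d^2*(14 - 16*w) + d*(4*w^2 + 102*w + 54) + 16*w^3 + 124*w^2 + 174*w + 36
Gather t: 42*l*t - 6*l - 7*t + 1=-6*l + t*(42*l - 7) + 1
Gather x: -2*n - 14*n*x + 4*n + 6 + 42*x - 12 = 2*n + x*(42 - 14*n) - 6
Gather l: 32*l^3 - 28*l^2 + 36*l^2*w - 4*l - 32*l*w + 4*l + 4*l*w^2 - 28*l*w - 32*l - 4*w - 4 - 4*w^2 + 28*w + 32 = 32*l^3 + l^2*(36*w - 28) + l*(4*w^2 - 60*w - 32) - 4*w^2 + 24*w + 28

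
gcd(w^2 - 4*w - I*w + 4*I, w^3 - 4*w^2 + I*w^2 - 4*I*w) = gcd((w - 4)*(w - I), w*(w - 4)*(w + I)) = w - 4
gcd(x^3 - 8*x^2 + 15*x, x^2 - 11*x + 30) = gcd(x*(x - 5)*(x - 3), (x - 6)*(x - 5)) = x - 5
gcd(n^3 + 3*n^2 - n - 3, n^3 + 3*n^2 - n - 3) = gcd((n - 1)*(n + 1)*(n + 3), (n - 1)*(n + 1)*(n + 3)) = n^3 + 3*n^2 - n - 3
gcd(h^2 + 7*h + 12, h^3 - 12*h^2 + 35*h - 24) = 1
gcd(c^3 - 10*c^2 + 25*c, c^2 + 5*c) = c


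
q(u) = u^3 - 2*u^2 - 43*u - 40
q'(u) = 3*u^2 - 4*u - 43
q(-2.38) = 37.53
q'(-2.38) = -16.49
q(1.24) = -94.49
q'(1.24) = -43.35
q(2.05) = -127.94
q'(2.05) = -38.59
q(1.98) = -125.22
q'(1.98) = -39.16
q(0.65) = -68.52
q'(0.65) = -44.33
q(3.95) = -179.43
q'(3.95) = -11.99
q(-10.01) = -812.97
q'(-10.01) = 297.64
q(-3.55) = 42.71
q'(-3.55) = 9.01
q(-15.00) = -3220.00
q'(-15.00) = 692.00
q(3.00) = -160.00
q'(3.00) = -28.00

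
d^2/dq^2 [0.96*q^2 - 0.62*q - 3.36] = 1.92000000000000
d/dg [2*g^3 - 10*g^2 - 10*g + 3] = 6*g^2 - 20*g - 10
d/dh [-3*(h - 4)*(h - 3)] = 21 - 6*h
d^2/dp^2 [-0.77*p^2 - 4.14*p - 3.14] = -1.54000000000000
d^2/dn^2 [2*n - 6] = 0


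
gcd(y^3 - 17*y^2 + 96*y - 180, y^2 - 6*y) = y - 6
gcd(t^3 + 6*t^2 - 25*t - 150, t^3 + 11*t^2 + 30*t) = t^2 + 11*t + 30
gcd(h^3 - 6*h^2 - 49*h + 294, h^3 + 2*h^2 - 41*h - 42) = h^2 + h - 42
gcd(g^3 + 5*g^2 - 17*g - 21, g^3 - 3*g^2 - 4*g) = g + 1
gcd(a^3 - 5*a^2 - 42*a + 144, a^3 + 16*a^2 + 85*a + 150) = a + 6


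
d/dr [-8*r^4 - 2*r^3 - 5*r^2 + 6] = 2*r*(-16*r^2 - 3*r - 5)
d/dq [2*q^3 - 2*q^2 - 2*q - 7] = 6*q^2 - 4*q - 2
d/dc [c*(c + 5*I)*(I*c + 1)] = 3*I*c^2 - 8*c + 5*I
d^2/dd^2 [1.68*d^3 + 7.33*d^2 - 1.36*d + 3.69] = 10.08*d + 14.66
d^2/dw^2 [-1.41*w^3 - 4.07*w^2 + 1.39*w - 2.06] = -8.46*w - 8.14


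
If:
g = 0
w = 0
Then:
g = 0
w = 0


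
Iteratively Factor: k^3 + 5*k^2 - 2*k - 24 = (k + 4)*(k^2 + k - 6) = (k - 2)*(k + 4)*(k + 3)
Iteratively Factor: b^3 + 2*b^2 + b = (b + 1)*(b^2 + b) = (b + 1)^2*(b)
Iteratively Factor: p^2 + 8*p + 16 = (p + 4)*(p + 4)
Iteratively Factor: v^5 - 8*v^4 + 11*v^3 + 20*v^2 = (v - 5)*(v^4 - 3*v^3 - 4*v^2) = v*(v - 5)*(v^3 - 3*v^2 - 4*v) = v^2*(v - 5)*(v^2 - 3*v - 4) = v^2*(v - 5)*(v - 4)*(v + 1)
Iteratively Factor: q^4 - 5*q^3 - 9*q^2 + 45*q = (q - 3)*(q^3 - 2*q^2 - 15*q) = (q - 3)*(q + 3)*(q^2 - 5*q) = (q - 5)*(q - 3)*(q + 3)*(q)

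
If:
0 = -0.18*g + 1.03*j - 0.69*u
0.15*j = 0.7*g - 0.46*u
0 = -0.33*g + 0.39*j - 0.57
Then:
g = 10.91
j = 10.70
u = 13.12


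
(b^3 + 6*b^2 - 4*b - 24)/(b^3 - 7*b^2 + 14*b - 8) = (b^2 + 8*b + 12)/(b^2 - 5*b + 4)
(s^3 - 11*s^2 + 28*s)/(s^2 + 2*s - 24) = s*(s - 7)/(s + 6)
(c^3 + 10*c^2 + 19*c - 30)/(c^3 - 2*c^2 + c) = (c^2 + 11*c + 30)/(c*(c - 1))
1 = 1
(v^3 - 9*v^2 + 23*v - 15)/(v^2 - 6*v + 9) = (v^2 - 6*v + 5)/(v - 3)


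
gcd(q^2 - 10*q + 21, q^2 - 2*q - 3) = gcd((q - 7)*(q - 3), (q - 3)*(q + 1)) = q - 3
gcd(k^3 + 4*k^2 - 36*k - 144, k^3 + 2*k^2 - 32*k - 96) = k^2 - 2*k - 24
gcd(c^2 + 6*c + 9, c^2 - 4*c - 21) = c + 3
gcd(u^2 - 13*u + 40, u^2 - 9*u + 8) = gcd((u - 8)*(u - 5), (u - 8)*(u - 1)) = u - 8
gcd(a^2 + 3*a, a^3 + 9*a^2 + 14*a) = a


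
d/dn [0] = 0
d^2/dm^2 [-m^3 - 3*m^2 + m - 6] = -6*m - 6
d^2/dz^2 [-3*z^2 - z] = -6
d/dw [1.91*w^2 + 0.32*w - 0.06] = 3.82*w + 0.32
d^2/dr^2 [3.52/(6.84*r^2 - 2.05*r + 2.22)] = (-329.370624*r^2 + 98.71488*r + 3.52*(13.68*r - 2.05)*(27.36*r - 4.1) - 106.900992)/(6.84*r^2 - 2.05*r + 2.22)^3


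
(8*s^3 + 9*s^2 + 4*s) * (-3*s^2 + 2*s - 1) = -24*s^5 - 11*s^4 - 2*s^3 - s^2 - 4*s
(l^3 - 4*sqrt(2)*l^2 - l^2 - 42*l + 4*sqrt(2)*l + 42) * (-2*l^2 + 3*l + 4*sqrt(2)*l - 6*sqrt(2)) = -2*l^5 + 5*l^4 + 12*sqrt(2)*l^4 - 30*sqrt(2)*l^3 + 49*l^3 - 150*sqrt(2)*l^2 - 130*l^2 + 78*l + 420*sqrt(2)*l - 252*sqrt(2)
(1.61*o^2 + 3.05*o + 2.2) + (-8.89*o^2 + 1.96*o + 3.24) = -7.28*o^2 + 5.01*o + 5.44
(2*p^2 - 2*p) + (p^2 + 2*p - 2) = 3*p^2 - 2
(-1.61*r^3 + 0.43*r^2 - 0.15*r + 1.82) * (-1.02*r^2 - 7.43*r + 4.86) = 1.6422*r^5 + 11.5237*r^4 - 10.8665*r^3 + 1.3479*r^2 - 14.2516*r + 8.8452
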